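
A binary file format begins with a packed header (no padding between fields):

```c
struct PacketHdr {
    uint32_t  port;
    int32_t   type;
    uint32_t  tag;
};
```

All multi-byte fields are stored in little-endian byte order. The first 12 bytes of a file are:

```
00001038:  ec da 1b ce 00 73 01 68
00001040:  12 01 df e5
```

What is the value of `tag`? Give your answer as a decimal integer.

3856597266

`tag` follows `port` (4 B), `type` (4 B), so it starts at offset 4 + 4 = 8 and occupies 4 bytes.
Bytes at offsets 8..11: 12 01 DF E5.
Little-endian stores the least-significant byte at the lowest address.
Reassemble most-significant byte first: E5 DF 01 12 → 0xE5DF0112.
0xE5DF0112 = 3856597266.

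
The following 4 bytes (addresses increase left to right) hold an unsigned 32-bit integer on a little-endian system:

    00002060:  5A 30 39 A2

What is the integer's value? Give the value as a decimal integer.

2721656922

In little-endian order the low byte comes first in memory.
Reassemble most-significant byte first: A2 39 30 5A → 0xA239305A.
0xA239305A = 2721656922.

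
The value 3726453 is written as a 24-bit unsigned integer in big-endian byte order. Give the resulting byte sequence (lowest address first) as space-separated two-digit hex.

3726453 in hexadecimal, padded to 24 bits, is 0x38DC75.
Split into bytes (most-significant first): 38 DC 75.
Big-endian stores the most-significant byte at the lowest address.
So the memory order matches the most-significant-first order: 38 DC 75.

38 DC 75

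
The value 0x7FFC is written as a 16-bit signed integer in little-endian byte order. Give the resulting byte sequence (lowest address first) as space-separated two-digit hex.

Split into bytes (most-significant first): 7F FC.
Little-endian: lowest address holds the least-significant byte.
So at ascending addresses the bytes are FC 7F.

FC 7F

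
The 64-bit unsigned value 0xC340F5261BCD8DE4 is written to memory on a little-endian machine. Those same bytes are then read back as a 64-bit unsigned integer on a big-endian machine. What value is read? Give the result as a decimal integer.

Stored little-endian, the bytes at ascending addresses are E4 8D CD 1B 26 F5 40 C3.
Read back as big-endian, the last byte is least significant, giving 0xE48DCD1B26F540C3.
0xE48DCD1B26F540C3 = 16469044928865190083.

16469044928865190083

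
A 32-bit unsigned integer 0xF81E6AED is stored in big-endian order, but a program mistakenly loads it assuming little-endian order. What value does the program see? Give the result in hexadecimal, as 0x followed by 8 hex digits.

Stored big-endian, the bytes at ascending addresses are F8 1E 6A ED.
Read back as little-endian, the first byte is least significant, giving 0xED6A1EF8.

0xED6A1EF8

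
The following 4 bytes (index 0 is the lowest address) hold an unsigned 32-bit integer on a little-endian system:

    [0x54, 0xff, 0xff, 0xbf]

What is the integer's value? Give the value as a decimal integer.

3221225300

Little-endian stores the least-significant byte at the lowest address.
Reassemble most-significant byte first: BF FF FF 54 → 0xBFFFFF54.
0xBFFFFF54 = 3221225300.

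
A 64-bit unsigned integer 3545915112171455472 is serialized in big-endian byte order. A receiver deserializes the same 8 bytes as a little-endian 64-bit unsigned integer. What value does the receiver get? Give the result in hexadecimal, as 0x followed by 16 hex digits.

0xF043ABE8019F3531

3545915112171455472 in 64-bit hexadecimal is 0x31359F01E8AB43F0.
Stored big-endian, the bytes at ascending addresses are 31 35 9F 01 E8 AB 43 F0.
Read back as little-endian, the first byte is least significant, giving 0xF043ABE8019F3531.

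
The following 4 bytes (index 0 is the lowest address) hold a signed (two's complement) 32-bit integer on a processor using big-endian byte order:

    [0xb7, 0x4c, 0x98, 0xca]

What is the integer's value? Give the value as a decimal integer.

-1219716918

In big-endian order the high byte comes first in memory.
The bytes are already most-significant first: 0xB74C98CA.
Top bit is set, so as a signed 32-bit value this is 0xB74C98CA − 2^32 = -1219716918.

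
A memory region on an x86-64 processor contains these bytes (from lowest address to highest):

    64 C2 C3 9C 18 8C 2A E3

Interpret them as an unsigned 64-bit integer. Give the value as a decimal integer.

16369049832968667748

In little-endian order the low byte comes first in memory.
Reassemble most-significant byte first: E3 2A 8C 18 9C C3 C2 64 → 0xE32A8C189CC3C264.
0xE32A8C189CC3C264 = 16369049832968667748.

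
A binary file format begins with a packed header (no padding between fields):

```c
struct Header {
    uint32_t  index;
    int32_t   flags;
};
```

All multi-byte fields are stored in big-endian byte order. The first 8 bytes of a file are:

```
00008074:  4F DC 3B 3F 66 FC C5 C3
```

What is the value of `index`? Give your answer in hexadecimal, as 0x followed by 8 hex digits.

0x4FDC3B3F

`index` is the first field, at byte offset 0, occupying 4 bytes.
Bytes at offsets 0..3: 4F DC 3B 3F.
Big-endian stores the most-significant byte at the lowest address.
The bytes are already most-significant first: 0x4FDC3B3F.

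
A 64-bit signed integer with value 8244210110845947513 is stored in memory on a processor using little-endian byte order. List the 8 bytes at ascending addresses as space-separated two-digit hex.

8244210110845947513 in hexadecimal, padded to 64 bits, is 0x7269516A86A80E79.
Split into bytes (most-significant first): 72 69 51 6A 86 A8 0E 79.
In little-endian order the low byte comes first in memory.
So at ascending addresses the bytes are 79 0E A8 86 6A 51 69 72.

79 0E A8 86 6A 51 69 72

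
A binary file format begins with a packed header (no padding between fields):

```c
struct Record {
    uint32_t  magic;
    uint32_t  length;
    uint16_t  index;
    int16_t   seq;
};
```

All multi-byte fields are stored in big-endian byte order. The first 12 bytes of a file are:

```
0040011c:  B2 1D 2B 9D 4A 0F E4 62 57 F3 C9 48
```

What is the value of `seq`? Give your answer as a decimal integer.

`seq` follows `magic` (4 B), `length` (4 B), `index` (2 B), so it starts at offset 4 + 4 + 2 = 10 and occupies 2 bytes.
Bytes at offsets 10..11: C9 48.
In big-endian order the high byte comes first in memory.
The bytes are already most-significant first: 0xC948.
Top bit is set, so as a signed 16-bit value this is 0xC948 − 2^16 = -14008.

-14008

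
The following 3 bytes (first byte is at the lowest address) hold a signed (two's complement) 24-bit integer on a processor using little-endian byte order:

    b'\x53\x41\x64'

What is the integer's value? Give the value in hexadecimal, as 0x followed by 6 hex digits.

0x644153

In little-endian order the low byte comes first in memory.
Reassemble most-significant byte first: 64 41 53 → 0x644153.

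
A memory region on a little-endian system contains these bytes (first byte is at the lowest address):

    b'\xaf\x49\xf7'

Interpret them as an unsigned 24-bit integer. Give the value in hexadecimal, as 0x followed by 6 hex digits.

0xF749AF

In little-endian order the low byte comes first in memory.
Reassemble most-significant byte first: F7 49 AF → 0xF749AF.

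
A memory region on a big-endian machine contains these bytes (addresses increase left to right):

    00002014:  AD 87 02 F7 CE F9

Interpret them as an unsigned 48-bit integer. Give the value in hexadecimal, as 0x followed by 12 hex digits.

0xAD8702F7CEF9

Big-endian stores the most-significant byte at the lowest address.
The bytes are already most-significant first: 0xAD8702F7CEF9.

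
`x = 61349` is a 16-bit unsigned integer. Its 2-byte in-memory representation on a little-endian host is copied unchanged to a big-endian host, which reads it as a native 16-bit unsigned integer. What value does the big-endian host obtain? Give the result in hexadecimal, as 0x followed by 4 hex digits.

0xA5EF

61349 in 16-bit hexadecimal is 0xEFA5.
Stored little-endian, the bytes at ascending addresses are A5 EF.
Read back as big-endian, the last byte is least significant, giving 0xA5EF.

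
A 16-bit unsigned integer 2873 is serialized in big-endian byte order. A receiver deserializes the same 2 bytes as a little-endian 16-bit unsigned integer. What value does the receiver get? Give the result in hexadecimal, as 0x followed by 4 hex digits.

0x390B

2873 in 16-bit hexadecimal is 0x0B39.
Stored big-endian, the bytes at ascending addresses are 0B 39.
Read back as little-endian, the first byte is least significant, giving 0x390B.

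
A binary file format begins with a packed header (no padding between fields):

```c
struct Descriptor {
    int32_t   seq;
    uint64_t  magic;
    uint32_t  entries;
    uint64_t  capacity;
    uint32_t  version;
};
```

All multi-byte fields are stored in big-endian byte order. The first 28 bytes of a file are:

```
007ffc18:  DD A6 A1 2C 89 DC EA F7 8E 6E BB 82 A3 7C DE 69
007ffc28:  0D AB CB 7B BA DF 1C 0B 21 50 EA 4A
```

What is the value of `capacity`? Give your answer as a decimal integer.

985104675787185163

`capacity` follows `seq` (4 B), `magic` (8 B), `entries` (4 B), so it starts at offset 4 + 8 + 4 = 16 and occupies 8 bytes.
Bytes at offsets 16..23: 0D AB CB 7B BA DF 1C 0B.
Big-endian stores the most-significant byte at the lowest address.
The bytes are already most-significant first: 0x0DABCB7BBADF1C0B.
0x0DABCB7BBADF1C0B = 985104675787185163.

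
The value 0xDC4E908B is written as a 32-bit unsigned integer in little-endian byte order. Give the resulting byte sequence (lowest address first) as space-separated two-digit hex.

8B 90 4E DC

Split into bytes (most-significant first): DC 4E 90 8B.
Little-endian: lowest address holds the least-significant byte.
So at ascending addresses the bytes are 8B 90 4E DC.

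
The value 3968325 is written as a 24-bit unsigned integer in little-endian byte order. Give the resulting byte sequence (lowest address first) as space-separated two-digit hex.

3968325 in hexadecimal, padded to 24 bits, is 0x3C8D45.
Split into bytes (most-significant first): 3C 8D 45.
Little-endian stores the least-significant byte at the lowest address.
So at ascending addresses the bytes are 45 8D 3C.

45 8D 3C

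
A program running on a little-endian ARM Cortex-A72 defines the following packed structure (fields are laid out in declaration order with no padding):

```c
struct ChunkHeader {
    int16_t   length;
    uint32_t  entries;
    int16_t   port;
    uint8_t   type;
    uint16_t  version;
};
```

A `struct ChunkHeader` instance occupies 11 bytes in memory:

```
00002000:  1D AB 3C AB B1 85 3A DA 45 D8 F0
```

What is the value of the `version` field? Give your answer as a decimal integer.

`version` follows `length` (2 B), `entries` (4 B), `port` (2 B), `type` (1 B), so it starts at offset 2 + 4 + 2 + 1 = 9 and occupies 2 bytes.
Bytes at offsets 9..10: D8 F0.
Little-endian: lowest address holds the least-significant byte.
Reassemble most-significant byte first: F0 D8 → 0xF0D8.
0xF0D8 = 61656.

61656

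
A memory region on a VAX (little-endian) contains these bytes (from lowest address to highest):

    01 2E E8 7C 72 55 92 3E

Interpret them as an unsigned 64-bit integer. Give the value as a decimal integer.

4508760127161511425

Little-endian: lowest address holds the least-significant byte.
Reassemble most-significant byte first: 3E 92 55 72 7C E8 2E 01 → 0x3E9255727CE82E01.
0x3E9255727CE82E01 = 4508760127161511425.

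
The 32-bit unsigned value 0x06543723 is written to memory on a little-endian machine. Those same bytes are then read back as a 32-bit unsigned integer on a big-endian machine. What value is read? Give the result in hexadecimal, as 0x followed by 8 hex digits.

Stored little-endian, the bytes at ascending addresses are 23 37 54 06.
Read back as big-endian, the last byte is least significant, giving 0x23375406.

0x23375406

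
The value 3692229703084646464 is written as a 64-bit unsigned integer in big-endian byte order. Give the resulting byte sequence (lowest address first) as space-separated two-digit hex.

33 3D 6F 5A 49 81 A0 40

3692229703084646464 in hexadecimal, padded to 64 bits, is 0x333D6F5A4981A040.
Split into bytes (most-significant first): 33 3D 6F 5A 49 81 A0 40.
Big-endian stores the most-significant byte at the lowest address.
So the memory order matches the most-significant-first order: 33 3D 6F 5A 49 81 A0 40.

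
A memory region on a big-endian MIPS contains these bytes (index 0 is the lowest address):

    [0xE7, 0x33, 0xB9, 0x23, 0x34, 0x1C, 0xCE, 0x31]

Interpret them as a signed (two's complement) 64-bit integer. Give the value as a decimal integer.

In big-endian order the high byte comes first in memory.
The bytes are already most-significant first: 0xE733B923341CCE31.
Top bit is set, so as a signed 64-bit value this is 0xE733B923341CCE31 − 2^64 = -1786881066286657999.

-1786881066286657999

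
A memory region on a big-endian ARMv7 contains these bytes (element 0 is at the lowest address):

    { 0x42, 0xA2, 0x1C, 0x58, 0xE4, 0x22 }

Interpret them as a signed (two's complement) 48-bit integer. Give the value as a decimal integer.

73264027722786

In big-endian order the high byte comes first in memory.
The bytes are already most-significant first: 0x42A21C58E422.
0x42A21C58E422 = 73264027722786.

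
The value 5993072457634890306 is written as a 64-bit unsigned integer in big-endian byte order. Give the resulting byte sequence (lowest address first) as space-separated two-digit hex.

5993072457634890306 in hexadecimal, padded to 64 bits, is 0x532BABA5C6814242.
Split into bytes (most-significant first): 53 2B AB A5 C6 81 42 42.
Big-endian: lowest address holds the most-significant byte.
So the memory order matches the most-significant-first order: 53 2B AB A5 C6 81 42 42.

53 2B AB A5 C6 81 42 42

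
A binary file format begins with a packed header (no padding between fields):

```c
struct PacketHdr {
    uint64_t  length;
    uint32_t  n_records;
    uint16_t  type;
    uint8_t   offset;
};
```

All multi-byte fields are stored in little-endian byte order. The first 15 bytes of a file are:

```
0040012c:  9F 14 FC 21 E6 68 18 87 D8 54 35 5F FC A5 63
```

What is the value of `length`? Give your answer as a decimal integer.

`length` is the first field, at byte offset 0, occupying 8 bytes.
Bytes at offsets 0..7: 9F 14 FC 21 E6 68 18 87.
Little-endian: lowest address holds the least-significant byte.
Reassemble most-significant byte first: 87 18 68 E6 21 FC 14 9F → 0x871868E621FC149F.
0x871868E621FC149F = 9734645932183262367.

9734645932183262367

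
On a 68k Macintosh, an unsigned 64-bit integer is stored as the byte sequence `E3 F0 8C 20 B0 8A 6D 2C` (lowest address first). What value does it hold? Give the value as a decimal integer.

In big-endian order the high byte comes first in memory.
The bytes are already most-significant first: 0xE3F08C20B08A6D2C.
0xE3F08C20B08A6D2C = 16424781913048902956.

16424781913048902956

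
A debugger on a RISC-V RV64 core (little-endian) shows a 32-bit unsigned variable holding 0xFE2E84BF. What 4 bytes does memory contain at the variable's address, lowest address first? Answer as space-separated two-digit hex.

BF 84 2E FE

Split into bytes (most-significant first): FE 2E 84 BF.
Little-endian: lowest address holds the least-significant byte.
So at ascending addresses the bytes are BF 84 2E FE.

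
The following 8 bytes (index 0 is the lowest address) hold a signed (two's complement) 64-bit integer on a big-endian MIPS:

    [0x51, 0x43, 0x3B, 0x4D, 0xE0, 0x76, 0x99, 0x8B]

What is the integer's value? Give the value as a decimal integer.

In big-endian order the high byte comes first in memory.
The bytes are already most-significant first: 0x51433B4DE076998B.
0x51433B4DE076998B = 5855589146176166283.

5855589146176166283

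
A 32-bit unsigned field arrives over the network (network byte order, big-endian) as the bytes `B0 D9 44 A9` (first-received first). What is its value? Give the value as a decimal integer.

Big-endian stores the most-significant byte at the lowest address.
The bytes are already most-significant first: 0xB0D944A9.
0xB0D944A9 = 2967028905.

2967028905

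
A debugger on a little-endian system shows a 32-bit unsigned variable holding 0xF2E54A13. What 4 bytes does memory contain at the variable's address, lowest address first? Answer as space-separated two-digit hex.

Split into bytes (most-significant first): F2 E5 4A 13.
Little-endian stores the least-significant byte at the lowest address.
So at ascending addresses the bytes are 13 4A E5 F2.

13 4A E5 F2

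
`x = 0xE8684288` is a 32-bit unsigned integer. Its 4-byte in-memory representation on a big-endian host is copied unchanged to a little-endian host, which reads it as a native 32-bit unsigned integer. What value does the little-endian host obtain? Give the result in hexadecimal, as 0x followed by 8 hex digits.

Stored big-endian, the bytes at ascending addresses are E8 68 42 88.
Read back as little-endian, the first byte is least significant, giving 0x884268E8.

0x884268E8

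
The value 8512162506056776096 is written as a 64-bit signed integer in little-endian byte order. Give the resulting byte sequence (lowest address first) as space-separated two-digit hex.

A0 B9 E9 2B B3 46 21 76

8512162506056776096 in hexadecimal, padded to 64 bits, is 0x762146B32BE9B9A0.
Split into bytes (most-significant first): 76 21 46 B3 2B E9 B9 A0.
In little-endian order the low byte comes first in memory.
So at ascending addresses the bytes are A0 B9 E9 2B B3 46 21 76.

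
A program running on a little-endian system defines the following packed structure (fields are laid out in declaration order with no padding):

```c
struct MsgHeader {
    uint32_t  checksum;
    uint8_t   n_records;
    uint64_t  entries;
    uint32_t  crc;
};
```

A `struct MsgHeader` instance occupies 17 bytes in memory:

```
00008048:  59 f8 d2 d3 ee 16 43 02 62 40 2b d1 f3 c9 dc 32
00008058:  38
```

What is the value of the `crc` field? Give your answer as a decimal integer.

`crc` follows `checksum` (4 B), `n_records` (1 B), `entries` (8 B), so it starts at offset 4 + 1 + 8 = 13 and occupies 4 bytes.
Bytes at offsets 13..16: C9 DC 32 38.
Little-endian: lowest address holds the least-significant byte.
Reassemble most-significant byte first: 38 32 DC C9 → 0x3832DCC9.
0x3832DCC9 = 942857417.

942857417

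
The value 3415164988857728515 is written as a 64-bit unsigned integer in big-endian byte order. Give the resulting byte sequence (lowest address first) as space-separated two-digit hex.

2F 65 1A 76 8A 37 3E 03

3415164988857728515 in hexadecimal, padded to 64 bits, is 0x2F651A768A373E03.
Split into bytes (most-significant first): 2F 65 1A 76 8A 37 3E 03.
In big-endian order the high byte comes first in memory.
So the memory order matches the most-significant-first order: 2F 65 1A 76 8A 37 3E 03.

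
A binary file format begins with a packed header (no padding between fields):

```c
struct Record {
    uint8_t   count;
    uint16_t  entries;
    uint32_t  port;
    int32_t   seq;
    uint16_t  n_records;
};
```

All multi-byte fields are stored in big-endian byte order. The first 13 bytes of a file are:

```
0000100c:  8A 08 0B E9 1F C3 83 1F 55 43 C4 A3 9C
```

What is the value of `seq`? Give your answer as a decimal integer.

`seq` follows `count` (1 B), `entries` (2 B), `port` (4 B), so it starts at offset 1 + 2 + 4 = 7 and occupies 4 bytes.
Bytes at offsets 7..10: 1F 55 43 C4.
Big-endian stores the most-significant byte at the lowest address.
The bytes are already most-significant first: 0x1F5543C4.
0x1F5543C4 = 525681604.

525681604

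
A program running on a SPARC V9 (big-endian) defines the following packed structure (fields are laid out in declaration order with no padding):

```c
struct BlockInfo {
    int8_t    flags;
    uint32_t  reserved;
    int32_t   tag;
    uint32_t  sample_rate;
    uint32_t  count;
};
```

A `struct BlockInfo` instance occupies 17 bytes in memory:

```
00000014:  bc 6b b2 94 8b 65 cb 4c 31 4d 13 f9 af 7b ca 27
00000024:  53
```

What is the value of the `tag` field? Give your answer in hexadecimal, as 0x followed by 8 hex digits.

0x65CB4C31

`tag` follows `flags` (1 B), `reserved` (4 B), so it starts at offset 1 + 4 = 5 and occupies 4 bytes.
Bytes at offsets 5..8: 65 CB 4C 31.
Big-endian: lowest address holds the most-significant byte.
The bytes are already most-significant first: 0x65CB4C31.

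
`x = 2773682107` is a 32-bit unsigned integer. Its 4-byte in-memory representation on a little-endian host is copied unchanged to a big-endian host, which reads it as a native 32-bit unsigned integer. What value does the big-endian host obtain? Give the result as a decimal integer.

3137819557

2773682107 in 32-bit hexadecimal is 0xA55307BB.
Stored little-endian, the bytes at ascending addresses are BB 07 53 A5.
Read back as big-endian, the last byte is least significant, giving 0xBB0753A5.
0xBB0753A5 = 3137819557.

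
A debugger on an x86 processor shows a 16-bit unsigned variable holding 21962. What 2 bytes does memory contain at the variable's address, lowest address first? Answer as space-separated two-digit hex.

21962 in hexadecimal, padded to 16 bits, is 0x55CA.
Split into bytes (most-significant first): 55 CA.
Little-endian stores the least-significant byte at the lowest address.
So at ascending addresses the bytes are CA 55.

CA 55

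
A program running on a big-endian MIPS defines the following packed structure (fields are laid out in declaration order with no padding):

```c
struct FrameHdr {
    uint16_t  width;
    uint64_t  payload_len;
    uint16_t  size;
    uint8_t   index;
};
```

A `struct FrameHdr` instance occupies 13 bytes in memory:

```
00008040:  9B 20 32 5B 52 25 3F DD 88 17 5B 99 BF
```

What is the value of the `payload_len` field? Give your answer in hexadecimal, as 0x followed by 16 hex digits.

`payload_len` follows `width` (2 bytes), so it starts at byte offset 2 and occupies 8 bytes.
Bytes at offsets 2..9: 32 5B 52 25 3F DD 88 17.
Big-endian stores the most-significant byte at the lowest address.
The bytes are already most-significant first: 0x325B52253FDD8817.

0x325B52253FDD8817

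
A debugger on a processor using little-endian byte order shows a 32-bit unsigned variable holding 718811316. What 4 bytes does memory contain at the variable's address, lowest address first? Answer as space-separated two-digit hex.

718811316 in hexadecimal, padded to 32 bits, is 0x2AD830B4.
Split into bytes (most-significant first): 2A D8 30 B4.
In little-endian order the low byte comes first in memory.
So at ascending addresses the bytes are B4 30 D8 2A.

B4 30 D8 2A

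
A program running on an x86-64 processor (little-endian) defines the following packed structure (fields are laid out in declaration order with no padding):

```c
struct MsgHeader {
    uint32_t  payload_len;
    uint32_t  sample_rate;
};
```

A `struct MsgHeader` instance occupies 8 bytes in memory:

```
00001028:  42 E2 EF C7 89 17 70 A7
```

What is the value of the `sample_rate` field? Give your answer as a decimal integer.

`sample_rate` follows `payload_len` (4 bytes), so it starts at byte offset 4 and occupies 4 bytes.
Bytes at offsets 4..7: 89 17 70 A7.
Little-endian: lowest address holds the least-significant byte.
Reassemble most-significant byte first: A7 70 17 89 → 0xA7701789.
0xA7701789 = 2809141129.

2809141129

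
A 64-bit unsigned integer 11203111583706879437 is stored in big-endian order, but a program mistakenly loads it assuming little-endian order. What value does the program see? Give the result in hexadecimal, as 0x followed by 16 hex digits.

11203111583706879437 in 64-bit hexadecimal is 0x9B7972A0F5E995CD.
Stored big-endian, the bytes at ascending addresses are 9B 79 72 A0 F5 E9 95 CD.
Read back as little-endian, the first byte is least significant, giving 0xCD95E9F5A072799B.

0xCD95E9F5A072799B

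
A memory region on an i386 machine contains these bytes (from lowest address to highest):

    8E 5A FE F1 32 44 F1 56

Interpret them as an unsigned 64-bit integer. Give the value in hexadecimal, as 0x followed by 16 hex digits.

0x56F14432F1FE5A8E

Little-endian: lowest address holds the least-significant byte.
Reassemble most-significant byte first: 56 F1 44 32 F1 FE 5A 8E → 0x56F14432F1FE5A8E.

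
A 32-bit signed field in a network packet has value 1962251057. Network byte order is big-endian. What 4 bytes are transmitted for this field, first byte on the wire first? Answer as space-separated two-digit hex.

74 F5 93 31

1962251057 in hexadecimal, padded to 32 bits, is 0x74F59331.
Split into bytes (most-significant first): 74 F5 93 31.
Big-endian: lowest address holds the most-significant byte.
So the memory order matches the most-significant-first order: 74 F5 93 31.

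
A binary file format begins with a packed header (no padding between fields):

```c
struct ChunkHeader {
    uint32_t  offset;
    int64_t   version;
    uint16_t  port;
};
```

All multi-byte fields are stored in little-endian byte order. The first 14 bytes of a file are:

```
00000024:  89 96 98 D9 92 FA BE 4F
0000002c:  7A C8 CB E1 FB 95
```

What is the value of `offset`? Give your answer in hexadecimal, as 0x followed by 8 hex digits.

0xD9989689

`offset` is the first field, at byte offset 0, occupying 4 bytes.
Bytes at offsets 0..3: 89 96 98 D9.
Little-endian stores the least-significant byte at the lowest address.
Reassemble most-significant byte first: D9 98 96 89 → 0xD9989689.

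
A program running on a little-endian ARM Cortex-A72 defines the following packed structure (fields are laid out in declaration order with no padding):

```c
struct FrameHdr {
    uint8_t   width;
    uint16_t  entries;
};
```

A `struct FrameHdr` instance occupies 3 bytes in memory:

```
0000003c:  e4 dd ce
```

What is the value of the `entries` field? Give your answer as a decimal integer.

52957

`entries` follows `width` (1 byte), so it starts at byte offset 1 and occupies 2 bytes.
Bytes at offsets 1..2: DD CE.
Little-endian: lowest address holds the least-significant byte.
Reassemble most-significant byte first: CE DD → 0xCEDD.
0xCEDD = 52957.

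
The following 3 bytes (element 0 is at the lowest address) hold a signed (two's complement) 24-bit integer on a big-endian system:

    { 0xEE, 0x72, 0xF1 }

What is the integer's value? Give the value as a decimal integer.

-1150223

Big-endian stores the most-significant byte at the lowest address.
The bytes are already most-significant first: 0xEE72F1.
Top bit is set, so as a signed 24-bit value this is 0xEE72F1 − 2^24 = -1150223.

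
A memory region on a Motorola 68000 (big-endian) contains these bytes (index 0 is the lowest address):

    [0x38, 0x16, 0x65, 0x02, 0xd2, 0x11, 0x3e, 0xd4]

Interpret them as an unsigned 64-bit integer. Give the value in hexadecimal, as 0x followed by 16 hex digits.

In big-endian order the high byte comes first in memory.
The bytes are already most-significant first: 0x38166502D2113ED4.

0x38166502D2113ED4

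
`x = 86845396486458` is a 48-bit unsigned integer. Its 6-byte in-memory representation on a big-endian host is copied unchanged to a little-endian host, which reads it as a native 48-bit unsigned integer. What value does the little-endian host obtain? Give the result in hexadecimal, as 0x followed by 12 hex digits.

0x3A090245FC4E

86845396486458 in 48-bit hexadecimal is 0x4EFC4502093A.
Stored big-endian, the bytes at ascending addresses are 4E FC 45 02 09 3A.
Read back as little-endian, the first byte is least significant, giving 0x3A090245FC4E.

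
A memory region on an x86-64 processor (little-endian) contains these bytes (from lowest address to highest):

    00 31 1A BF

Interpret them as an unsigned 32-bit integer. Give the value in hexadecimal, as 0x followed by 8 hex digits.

0xBF1A3100

Little-endian: lowest address holds the least-significant byte.
Reassemble most-significant byte first: BF 1A 31 00 → 0xBF1A3100.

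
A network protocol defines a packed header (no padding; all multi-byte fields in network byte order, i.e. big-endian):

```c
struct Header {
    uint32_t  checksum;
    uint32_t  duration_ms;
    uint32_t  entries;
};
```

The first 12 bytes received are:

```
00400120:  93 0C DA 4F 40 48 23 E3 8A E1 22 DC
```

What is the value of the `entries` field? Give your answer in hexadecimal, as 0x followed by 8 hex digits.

`entries` follows `checksum` (4 B), `duration_ms` (4 B), so it starts at offset 4 + 4 = 8 and occupies 4 bytes.
Bytes at offsets 8..11: 8A E1 22 DC.
In big-endian order the high byte comes first in memory.
The bytes are already most-significant first: 0x8AE122DC.

0x8AE122DC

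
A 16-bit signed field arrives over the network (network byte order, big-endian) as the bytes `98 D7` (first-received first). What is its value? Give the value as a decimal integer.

-26409

Big-endian stores the most-significant byte at the lowest address.
The bytes are already most-significant first: 0x98D7.
Top bit is set, so as a signed 16-bit value this is 0x98D7 − 2^16 = -26409.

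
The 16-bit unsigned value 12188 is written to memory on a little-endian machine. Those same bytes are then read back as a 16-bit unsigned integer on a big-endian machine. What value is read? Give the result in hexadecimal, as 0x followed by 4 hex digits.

12188 in 16-bit hexadecimal is 0x2F9C.
Stored little-endian, the bytes at ascending addresses are 9C 2F.
Read back as big-endian, the last byte is least significant, giving 0x9C2F.

0x9C2F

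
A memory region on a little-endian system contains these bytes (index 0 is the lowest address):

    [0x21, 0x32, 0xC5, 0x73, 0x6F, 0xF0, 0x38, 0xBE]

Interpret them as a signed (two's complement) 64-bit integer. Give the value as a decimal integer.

-4739774246333107679

In little-endian order the low byte comes first in memory.
Reassemble most-significant byte first: BE 38 F0 6F 73 C5 32 21 → 0xBE38F06F73C53221.
Top bit is set, so as a signed 64-bit value this is 0xBE38F06F73C53221 − 2^64 = -4739774246333107679.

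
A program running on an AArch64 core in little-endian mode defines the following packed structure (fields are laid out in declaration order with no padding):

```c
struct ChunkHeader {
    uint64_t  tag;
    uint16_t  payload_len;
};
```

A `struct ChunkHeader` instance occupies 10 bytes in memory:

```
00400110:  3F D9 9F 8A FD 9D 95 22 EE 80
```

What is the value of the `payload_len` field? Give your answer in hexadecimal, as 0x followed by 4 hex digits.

`payload_len` follows `tag` (8 bytes), so it starts at byte offset 8 and occupies 2 bytes.
Bytes at offsets 8..9: EE 80.
Little-endian stores the least-significant byte at the lowest address.
Reassemble most-significant byte first: 80 EE → 0x80EE.

0x80EE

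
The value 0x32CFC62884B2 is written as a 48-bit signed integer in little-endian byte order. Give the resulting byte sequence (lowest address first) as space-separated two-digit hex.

Split into bytes (most-significant first): 32 CF C6 28 84 B2.
In little-endian order the low byte comes first in memory.
So at ascending addresses the bytes are B2 84 28 C6 CF 32.

B2 84 28 C6 CF 32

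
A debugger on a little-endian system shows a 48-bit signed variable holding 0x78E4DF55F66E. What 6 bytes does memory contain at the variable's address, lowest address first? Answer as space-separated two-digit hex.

6E F6 55 DF E4 78

Split into bytes (most-significant first): 78 E4 DF 55 F6 6E.
Little-endian stores the least-significant byte at the lowest address.
So at ascending addresses the bytes are 6E F6 55 DF E4 78.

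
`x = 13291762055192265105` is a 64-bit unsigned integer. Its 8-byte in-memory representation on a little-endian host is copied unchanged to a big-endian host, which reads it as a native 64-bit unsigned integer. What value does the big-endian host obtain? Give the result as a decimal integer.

10466858777361741240

13291762055192265105 in 64-bit hexadecimal is 0xB875D32A9AC04191.
Stored little-endian, the bytes at ascending addresses are 91 41 C0 9A 2A D3 75 B8.
Read back as big-endian, the last byte is least significant, giving 0x9141C09A2AD375B8.
0x9141C09A2AD375B8 = 10466858777361741240.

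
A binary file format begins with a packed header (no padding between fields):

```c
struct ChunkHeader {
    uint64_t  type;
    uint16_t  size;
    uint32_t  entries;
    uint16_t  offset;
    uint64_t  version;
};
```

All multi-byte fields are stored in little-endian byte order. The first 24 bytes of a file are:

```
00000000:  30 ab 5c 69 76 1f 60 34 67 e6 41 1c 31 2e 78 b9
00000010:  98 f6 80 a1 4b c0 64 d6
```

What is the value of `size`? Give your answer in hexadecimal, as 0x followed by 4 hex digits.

0xE667

`size` follows `type` (8 bytes), so it starts at byte offset 8 and occupies 2 bytes.
Bytes at offsets 8..9: 67 E6.
Little-endian stores the least-significant byte at the lowest address.
Reassemble most-significant byte first: E6 67 → 0xE667.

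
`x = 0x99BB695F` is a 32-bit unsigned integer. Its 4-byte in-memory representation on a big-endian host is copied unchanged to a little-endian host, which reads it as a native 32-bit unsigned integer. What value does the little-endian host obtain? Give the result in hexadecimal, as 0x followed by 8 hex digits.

Stored big-endian, the bytes at ascending addresses are 99 BB 69 5F.
Read back as little-endian, the first byte is least significant, giving 0x5F69BB99.

0x5F69BB99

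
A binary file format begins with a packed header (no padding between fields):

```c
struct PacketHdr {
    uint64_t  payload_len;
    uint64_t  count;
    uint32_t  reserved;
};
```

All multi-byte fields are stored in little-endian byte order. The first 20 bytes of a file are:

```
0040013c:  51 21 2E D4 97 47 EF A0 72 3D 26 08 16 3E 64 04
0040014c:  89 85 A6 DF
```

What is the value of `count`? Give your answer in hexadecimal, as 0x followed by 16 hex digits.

0x04643E1608263D72

`count` follows `payload_len` (8 bytes), so it starts at byte offset 8 and occupies 8 bytes.
Bytes at offsets 8..15: 72 3D 26 08 16 3E 64 04.
Little-endian: lowest address holds the least-significant byte.
Reassemble most-significant byte first: 04 64 3E 16 08 26 3D 72 → 0x04643E1608263D72.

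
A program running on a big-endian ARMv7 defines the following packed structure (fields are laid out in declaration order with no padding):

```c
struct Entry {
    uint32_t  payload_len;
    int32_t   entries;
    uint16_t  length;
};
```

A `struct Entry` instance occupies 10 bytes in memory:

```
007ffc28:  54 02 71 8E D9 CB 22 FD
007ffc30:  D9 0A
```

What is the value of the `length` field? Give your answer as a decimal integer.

55562

`length` follows `payload_len` (4 B), `entries` (4 B), so it starts at offset 4 + 4 = 8 and occupies 2 bytes.
Bytes at offsets 8..9: D9 0A.
In big-endian order the high byte comes first in memory.
The bytes are already most-significant first: 0xD90A.
0xD90A = 55562.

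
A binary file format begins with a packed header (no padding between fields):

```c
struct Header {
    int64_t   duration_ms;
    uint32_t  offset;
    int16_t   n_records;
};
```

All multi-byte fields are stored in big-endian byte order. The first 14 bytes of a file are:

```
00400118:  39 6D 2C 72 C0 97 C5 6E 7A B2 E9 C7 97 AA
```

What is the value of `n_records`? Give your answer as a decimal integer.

-26710

`n_records` follows `duration_ms` (8 B), `offset` (4 B), so it starts at offset 8 + 4 = 12 and occupies 2 bytes.
Bytes at offsets 12..13: 97 AA.
Big-endian: lowest address holds the most-significant byte.
The bytes are already most-significant first: 0x97AA.
Top bit is set, so as a signed 16-bit value this is 0x97AA − 2^16 = -26710.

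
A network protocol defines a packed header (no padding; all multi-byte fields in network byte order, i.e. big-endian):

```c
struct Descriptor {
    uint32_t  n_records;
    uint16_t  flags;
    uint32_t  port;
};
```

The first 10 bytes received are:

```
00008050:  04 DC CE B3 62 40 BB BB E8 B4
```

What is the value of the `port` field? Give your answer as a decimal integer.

3149654196

`port` follows `n_records` (4 B), `flags` (2 B), so it starts at offset 4 + 2 = 6 and occupies 4 bytes.
Bytes at offsets 6..9: BB BB E8 B4.
Big-endian stores the most-significant byte at the lowest address.
The bytes are already most-significant first: 0xBBBBE8B4.
0xBBBBE8B4 = 3149654196.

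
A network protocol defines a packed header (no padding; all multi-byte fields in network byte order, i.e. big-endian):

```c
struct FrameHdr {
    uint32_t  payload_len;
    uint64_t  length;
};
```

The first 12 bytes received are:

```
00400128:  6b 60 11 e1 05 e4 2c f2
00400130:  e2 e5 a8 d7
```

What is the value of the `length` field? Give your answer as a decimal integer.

424513686580078807

`length` follows `payload_len` (4 bytes), so it starts at byte offset 4 and occupies 8 bytes.
Bytes at offsets 4..11: 05 E4 2C F2 E2 E5 A8 D7.
In big-endian order the high byte comes first in memory.
The bytes are already most-significant first: 0x05E42CF2E2E5A8D7.
0x05E42CF2E2E5A8D7 = 424513686580078807.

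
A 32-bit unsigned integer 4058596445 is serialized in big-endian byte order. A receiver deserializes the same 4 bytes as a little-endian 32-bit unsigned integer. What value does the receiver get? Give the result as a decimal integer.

1564797425

4058596445 in 32-bit hexadecimal is 0xF1E9445D.
Stored big-endian, the bytes at ascending addresses are F1 E9 44 5D.
Read back as little-endian, the first byte is least significant, giving 0x5D44E9F1.
0x5D44E9F1 = 1564797425.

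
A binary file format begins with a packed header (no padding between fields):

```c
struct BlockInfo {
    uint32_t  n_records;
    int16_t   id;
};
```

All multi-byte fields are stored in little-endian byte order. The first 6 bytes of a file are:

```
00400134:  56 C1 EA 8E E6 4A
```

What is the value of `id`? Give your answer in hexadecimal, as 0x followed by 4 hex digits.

0x4AE6

`id` follows `n_records` (4 bytes), so it starts at byte offset 4 and occupies 2 bytes.
Bytes at offsets 4..5: E6 4A.
Little-endian stores the least-significant byte at the lowest address.
Reassemble most-significant byte first: 4A E6 → 0x4AE6.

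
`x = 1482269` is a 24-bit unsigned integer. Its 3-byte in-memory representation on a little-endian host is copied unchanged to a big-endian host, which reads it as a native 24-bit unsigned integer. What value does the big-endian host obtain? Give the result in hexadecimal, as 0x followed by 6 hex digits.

0x1D9E16

1482269 in 24-bit hexadecimal is 0x169E1D.
Stored little-endian, the bytes at ascending addresses are 1D 9E 16.
Read back as big-endian, the last byte is least significant, giving 0x1D9E16.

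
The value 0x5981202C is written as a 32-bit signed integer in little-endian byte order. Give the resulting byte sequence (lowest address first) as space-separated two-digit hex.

2C 20 81 59

Split into bytes (most-significant first): 59 81 20 2C.
Little-endian: lowest address holds the least-significant byte.
So at ascending addresses the bytes are 2C 20 81 59.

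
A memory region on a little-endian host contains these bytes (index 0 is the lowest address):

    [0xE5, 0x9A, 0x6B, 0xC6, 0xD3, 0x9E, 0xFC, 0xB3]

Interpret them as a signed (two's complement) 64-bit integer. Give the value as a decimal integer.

Little-endian: lowest address holds the least-significant byte.
Reassemble most-significant byte first: B3 FC 9E D3 C6 6B 9A E5 → 0xB3FC9ED3C66B9AE5.
Top bit is set, so as a signed 64-bit value this is 0xB3FC9ED3C66B9AE5 − 2^64 = -5477328414385136923.

-5477328414385136923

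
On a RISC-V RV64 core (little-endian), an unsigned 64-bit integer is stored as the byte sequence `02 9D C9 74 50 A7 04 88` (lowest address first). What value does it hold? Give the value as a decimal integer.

9801142653063634178

In little-endian order the low byte comes first in memory.
Reassemble most-significant byte first: 88 04 A7 50 74 C9 9D 02 → 0x8804A75074C99D02.
0x8804A75074C99D02 = 9801142653063634178.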